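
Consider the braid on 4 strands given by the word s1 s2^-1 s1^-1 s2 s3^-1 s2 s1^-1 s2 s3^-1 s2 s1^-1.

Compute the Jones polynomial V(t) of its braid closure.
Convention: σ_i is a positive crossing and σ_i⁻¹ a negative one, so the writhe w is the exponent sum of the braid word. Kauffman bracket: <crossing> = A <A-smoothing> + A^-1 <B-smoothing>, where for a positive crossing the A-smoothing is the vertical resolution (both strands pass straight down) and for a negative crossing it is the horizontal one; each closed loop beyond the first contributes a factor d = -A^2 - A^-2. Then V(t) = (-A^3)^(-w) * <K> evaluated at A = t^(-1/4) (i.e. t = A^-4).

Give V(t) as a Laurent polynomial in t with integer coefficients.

The presented braid s1 s2^-1 s1^-1 s2 s3^-1 s2 s1^-1 s2 s3^-1 s2 s1^-1 on 4 strands reduces by inverse Markov moves (closure unchanged at each step):
  Deconjugate: the word is γ·β·γ⁻¹ with γ = s1 s2^-1 (prefix) and γ⁻¹ = s2 s1^-1 (suffix); strip both.
Reduced to β = s1^-1 s2 s3^-1 s2 s1^-1 s2 s3^-1 on 4 strands, 7 crossings.
Compute on β:
Braid: s1^-1 s2 s3^-1 s2 s1^-1 s2 s3^-1 on 4 strands, 7 crossings.
Writhe w = (#positive) - (#negative) = 3 - 4 = -1.
Computing the Kauffman bracket via state sum. There are 2^7 = 128 states.
Each crossing splits two ways (0=vertical, 1=horizontal). The state's weight is A^(#A-smoothings - #B-smoothings) * d^(loops - 1).
Tabulate the states by total A-exponent and number of loops L (A-exp: L × count):
  A^7: L=4 ×1
  A^5: L=3 ×7
  A^3: L=2 ×19, L=4 ×2
  A^1: L=1 ×21, L=3 ×14
  A^-1: L=2 ×32, L=4 ×3
  A^-3: L=3 ×21
  A^-5: L=4 ×7
  A^-7: L=5 ×1
Each group contributes A^e * Σ count * d^(L-1):
Powers of d = -A^2 - A^-2: d^2 = A^4 + 2 + A^-4; d^3 = -A^6 - 3*A^2 - 3*A^-2 - A^-6; d^4 = A^8 + 4*A^4 + 6 + 4*A^-4 + A^-8.
  A^7 * (d^3) = -A^13 - 3*A^9 - 3*A^5 - A
  A^5 * (7*d^2) = 7*A^9 + 14*A^5 + 7*A
  A^3 * (19*d + 2*d^3) = -2*A^9 - 25*A^5 - 25*A - 2*A^-3
  A^1 * (21 + 14*d^2) = 14*A^5 + 49*A + 14*A^-3
  A^-1 * (32*d + 3*d^3) = -3*A^5 - 41*A - 41*A^-3 - 3*A^-7
  A^-3 * (21*d^2) = 21*A + 42*A^-3 + 21*A^-7
  A^-5 * (7*d^3) = -7*A - 21*A^-3 - 21*A^-7 - 7*A^-11
  A^-7 * (d^4) = A + 4*A^-3 + 6*A^-7 + 4*A^-11 + A^-15
Summing the groups: <K> = -A^13 + 2*A^9 - 3*A^5 + 4*A - 4*A^-3 + 3*A^-7 - 3*A^-11 + A^-15
Normalise by the writhe: (-A^3)^(-w) = (-A^3)^(1) = -A^3, so f(A) = -A^3 * <K> = A^16 - 2*A^12 + 3*A^8 - 4*A^4 + 4 - 3*A^-4 + 3*A^-8 - A^-12.
Substitute A = t^(-1/4), i.e. A^e → t^(-e/4): V(t) = -t^3 + 3*t^2 - 3*t + 4 - 4*t^-1 + 3*t^-2 - 2*t^-3 + t^-4

Answer: -t^3 + 3*t^2 - 3*t + 4 - 4*t^-1 + 3*t^-2 - 2*t^-3 + t^-4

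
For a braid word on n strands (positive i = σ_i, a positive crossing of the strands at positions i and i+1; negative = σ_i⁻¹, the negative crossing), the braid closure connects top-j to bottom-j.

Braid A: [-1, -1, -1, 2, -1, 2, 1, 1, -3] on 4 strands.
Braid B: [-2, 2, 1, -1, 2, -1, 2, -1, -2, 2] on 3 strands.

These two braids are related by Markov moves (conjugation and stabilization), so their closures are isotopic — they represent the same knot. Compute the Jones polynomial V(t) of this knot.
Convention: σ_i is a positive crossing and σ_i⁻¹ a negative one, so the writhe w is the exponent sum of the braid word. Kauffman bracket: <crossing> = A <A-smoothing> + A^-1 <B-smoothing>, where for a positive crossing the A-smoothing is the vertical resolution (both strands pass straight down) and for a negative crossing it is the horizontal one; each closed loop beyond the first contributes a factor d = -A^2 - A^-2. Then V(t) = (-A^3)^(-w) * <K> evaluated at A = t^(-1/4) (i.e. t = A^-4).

t^2 - t + 1 - t^-1 + t^-2

Derivation:
Markov-equivalent braids have isotopic closures, hence identical knot invariants. Strip the Markov moves from each word to reach a common short braid β, then compute V(t) once on β.
Braid A: s1^-1 s1^-1 s1^-1 s2 s1^-1 s2 s1 s1 s3^-1 on 4 strands reduces by inverse Markov moves (closure unchanged at each step):
  Destabilize: the word has the form β·s3^-1 where s3^-1 occurs only as the final letter (β ∈ B_3); drop it and the last strand → 3 strands.
  Deconjugate: the word is γ·β·γ⁻¹ with γ = s1^-1 s1^-1 (prefix) and γ⁻¹ = s1 s1 (suffix); strip both.
Reduced to β = s1^-1 s2 s1^-1 s2 on 3 strands, 4 crossings.
Braid B: s2^-1 s2 s1 s1^-1 s2 s1^-1 s2 s1^-1 s2^-1 s2 on 3 strands reduces by inverse Markov moves (closure unchanged at each step):
  Deconjugate: the word is γ·β·γ⁻¹ with γ = s2^-1 (prefix) and γ⁻¹ = s2 (suffix); strip both.
  Deconjugate: the word is γ·β·γ⁻¹ with γ = s2 s1 (prefix) and γ⁻¹ = s1^-1 s2^-1 (suffix); strip both.
Reduced to β = s1^-1 s2 s1^-1 s2 on 3 strands, 4 crossings.
Both give the same β = s1^-1 s2 s1^-1 s2 on 3 strands, so one state sum suffices:
Braid: s1^-1 s2 s1^-1 s2 on 3 strands, 4 crossings.
Writhe w = (#positive) - (#negative) = 2 - 2 = 0.
State-sum expansion of <K>. There are 2^4 = 16 states.
Smooth each crossing (0=||, 1=⌣⌢); contribution A^(Σ sign_k(1-2s_k)) * d^(L-1).
  state 0000: A-exp=+0, loops=3, term = A^0 * d^2
  state 0001: A-exp=-2, loops=2, term = A^-2 * d^1
  state 0010: A-exp=+2, loops=2, term = A^2 * d^1
  state 0011: A-exp=+0, loops=1, term = A^0 * d^0
  state 0100: A-exp=-2, loops=2, term = A^-2 * d^1
  state 0101: A-exp=-4, loops=3, term = A^-4 * d^2
  state 0110: A-exp=+0, loops=1, term = A^0 * d^0
  state 0111: A-exp=-2, loops=2, term = A^-2 * d^1
  state 1000: A-exp=+2, loops=2, term = A^2 * d^1
  state 1001: A-exp=+0, loops=1, term = A^0 * d^0
  state 1010: A-exp=+4, loops=3, term = A^4 * d^2
  state 1011: A-exp=+2, loops=2, term = A^2 * d^1
  state 1100: A-exp=+0, loops=1, term = A^0 * d^0
  state 1101: A-exp=-2, loops=2, term = A^-2 * d^1
  state 1110: A-exp=+2, loops=2, term = A^2 * d^1
  state 1111: A-exp=+0, loops=1, term = A^0 * d^0
Collect the terms by A-exponent (count of states per loop number):
Powers of d = -A^2 - A^-2: d^2 = A^4 + 2 + A^-4.
  A^4 * (d^2) = A^8 + 2*A^4 + 1
  A^2 * (4*d) = -4*A^4 - 4
  A^0 * (5 + d^2) = A^4 + 7 + A^-4
  A^-2 * (4*d) = -4 - 4*A^-4
  A^-4 * (d^2) = 1 + 2*A^-4 + A^-8
Summing the groups: <K> = A^8 - A^4 + 1 - A^-4 + A^-8
Normalise by the writhe: (-A^3)^(-w) = (-A^3)^(0) = 1, so f(A) = 1 * <K> = A^8 - A^4 + 1 - A^-4 + A^-8.
Substitute A = t^(-1/4), i.e. A^e → t^(-e/4): V(t) = t^2 - t + 1 - t^-1 + t^-2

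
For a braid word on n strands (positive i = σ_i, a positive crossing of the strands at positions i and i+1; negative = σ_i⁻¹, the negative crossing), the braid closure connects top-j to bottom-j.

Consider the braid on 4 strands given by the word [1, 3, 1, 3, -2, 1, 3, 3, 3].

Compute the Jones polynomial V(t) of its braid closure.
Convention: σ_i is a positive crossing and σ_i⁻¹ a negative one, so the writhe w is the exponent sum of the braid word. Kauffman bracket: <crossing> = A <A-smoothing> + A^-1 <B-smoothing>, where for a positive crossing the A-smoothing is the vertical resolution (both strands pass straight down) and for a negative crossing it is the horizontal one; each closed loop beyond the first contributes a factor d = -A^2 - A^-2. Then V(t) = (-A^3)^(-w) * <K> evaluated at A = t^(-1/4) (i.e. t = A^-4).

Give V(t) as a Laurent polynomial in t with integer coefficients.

Braid: s1 s3 s1 s3 s2^-1 s1 s3 s3 s3 on 4 strands, 9 crossings.
Writhe w = (#positive) - (#negative) = 8 - 1 = 7.
Enumerate smoothing states for the bracket polynomial. There are 2^9 = 512 states.
Smooth each crossing (0=||, 1=⌣⌢); contribution A^(Σ sign_k(1-2s_k)) * d^(L-1).
Tabulate the states by total A-exponent and number of loops L (A-exp: L × count):
  A^9: L=3 ×1
  A^7: L=2 ×8, L=4 ×1
  A^5: L=1 ×15, L=3 ×21
  A^3: L=2 ×60, L=4 ×24
  A^1: L=3 ×110, L=5 ×16
  A^-1: L=4 ×120, L=6 ×6
  A^-3: L=5 ×83, L=7 ×1
  A^-5: L=6 ×36
  A^-7: L=7 ×9
  A^-9: L=8 ×1
Each group contributes A^e * Σ count * d^(L-1):
Powers of d = -A^2 - A^-2: d^2 = A^4 + 2 + A^-4; d^3 = -A^6 - 3*A^2 - 3*A^-2 - A^-6; d^4 = A^8 + 4*A^4 + 6 + 4*A^-4 + A^-8; d^5 = -A^10 - 5*A^6 - 10*A^2 - 10*A^-2 - 5*A^-6 - A^-10; d^6 = A^12 + 6*A^8 + 15*A^4 + 20 + 15*A^-4 + 6*A^-8 + A^-12; d^7 = -A^14 - 7*A^10 - 21*A^6 - 35*A^2 - 35*A^-2 - 21*A^-6 - 7*A^-10 - A^-14.
  A^9 * (d^2) = A^13 + 2*A^9 + A^5
  A^7 * (8*d + d^3) = -A^13 - 11*A^9 - 11*A^5 - A
  A^5 * (15 + 21*d^2) = 21*A^9 + 57*A^5 + 21*A
  A^3 * (60*d + 24*d^3) = -24*A^9 - 132*A^5 - 132*A - 24*A^-3
  A^1 * (110*d^2 + 16*d^4) = 16*A^9 + 174*A^5 + 316*A + 174*A^-3 + 16*A^-7
  A^-1 * (120*d^3 + 6*d^5) = -6*A^9 - 150*A^5 - 420*A - 420*A^-3 - 150*A^-7 - 6*A^-11
  A^-3 * (83*d^4 + d^6) = A^9 + 89*A^5 + 347*A + 518*A^-3 + 347*A^-7 + 89*A^-11 + A^-15
  A^-5 * (36*d^5) = -36*A^5 - 180*A - 360*A^-3 - 360*A^-7 - 180*A^-11 - 36*A^-15
  A^-7 * (9*d^6) = 9*A^5 + 54*A + 135*A^-3 + 180*A^-7 + 135*A^-11 + 54*A^-15 + 9*A^-19
  A^-9 * (d^7) = -A^5 - 7*A - 21*A^-3 - 35*A^-7 - 35*A^-11 - 21*A^-15 - 7*A^-19 - A^-23
Summing the groups: <K> = -A^9 - 2*A + 2*A^-3 - 2*A^-7 + 3*A^-11 - 2*A^-15 + 2*A^-19 - A^-23
Normalise by the writhe: (-A^3)^(-w) = (-A^3)^(-7) = -A^-21, so f(A) = -A^-21 * <K> = A^-12 + 2*A^-20 - 2*A^-24 + 2*A^-28 - 3*A^-32 + 2*A^-36 - 2*A^-40 + A^-44.
Substitute A = t^(-1/4), i.e. A^e → t^(-e/4): V(t) = t^11 - 2*t^10 + 2*t^9 - 3*t^8 + 2*t^7 - 2*t^6 + 2*t^5 + t^3

Answer: t^11 - 2*t^10 + 2*t^9 - 3*t^8 + 2*t^7 - 2*t^6 + 2*t^5 + t^3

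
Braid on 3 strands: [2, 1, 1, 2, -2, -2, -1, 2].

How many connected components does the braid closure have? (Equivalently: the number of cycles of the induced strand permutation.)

Track the strand permutation on 3 strands, starting from identity.
  step 1: s2 swaps positions 2,3 -> [1 3 2]
  step 2: s1 swaps positions 1,2 -> [3 1 2]
  step 3: s1 swaps positions 1,2 -> [1 3 2]
  step 4: s2 swaps positions 2,3 -> [1 2 3]
  step 5: s2^-1 swaps positions 2,3 -> [1 3 2]
  step 6: s2^-1 swaps positions 2,3 -> [1 2 3]
  step 7: s1^-1 swaps positions 1,2 -> [2 1 3]
  step 8: s2 swaps positions 2,3 -> [2 3 1]
Final permutation (position -> original strand): [2 3 1]
Closure components = cycle count of this permutation = 1.

Answer: 1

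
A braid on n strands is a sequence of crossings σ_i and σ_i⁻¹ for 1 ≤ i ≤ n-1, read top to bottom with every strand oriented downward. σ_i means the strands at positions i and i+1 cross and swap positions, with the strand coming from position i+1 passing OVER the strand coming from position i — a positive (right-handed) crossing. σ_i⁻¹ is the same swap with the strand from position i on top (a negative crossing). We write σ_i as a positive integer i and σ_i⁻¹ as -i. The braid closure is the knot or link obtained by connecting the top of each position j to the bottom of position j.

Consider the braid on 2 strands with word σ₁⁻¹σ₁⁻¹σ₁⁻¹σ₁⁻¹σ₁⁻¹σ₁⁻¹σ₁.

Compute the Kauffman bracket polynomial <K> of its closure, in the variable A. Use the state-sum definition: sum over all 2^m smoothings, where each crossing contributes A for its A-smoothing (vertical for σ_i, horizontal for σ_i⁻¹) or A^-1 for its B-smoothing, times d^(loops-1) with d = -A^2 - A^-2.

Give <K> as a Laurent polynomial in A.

A^13 - A^9 + A^5 - A - A^-7

Derivation:
First cancel adjacent σ_i σ_i⁻¹ pairs (Reidemeister II — same braid, same closure): s1^-1 s1^-1 s1^-1 s1^-1 s1^-1 s1^-1 s1 → s1^-1 s1^-1 s1^-1 s1^-1 s1^-1.
Braid: s1^-1 s1^-1 s1^-1 s1^-1 s1^-1 on 2 strands, 5 crossings.
Writhe w = (#positive) - (#negative) = 0 - 5 = -5.
Computing the Kauffman bracket via state sum. There are 2^5 = 32 states.
Each crossing splits two ways (0=vertical, 1=horizontal). The state's weight is A^(#A-smoothings - #B-smoothings) * d^(loops - 1).
  state 00000: A-exp=-5, loops=2, term = A^-5 * d^1
  state 00001: A-exp=-3, loops=1, term = A^-3 * d^0
  state 00010: A-exp=-3, loops=1, term = A^-3 * d^0
  state 00011: A-exp=-1, loops=2, term = A^-1 * d^1
  state 00100: A-exp=-3, loops=1, term = A^-3 * d^0
  state 00101: A-exp=-1, loops=2, term = A^-1 * d^1
  state 00110: A-exp=-1, loops=2, term = A^-1 * d^1
  state 00111: A-exp=+1, loops=3, term = A^1 * d^2
  state 01000: A-exp=-3, loops=1, term = A^-3 * d^0
  state 01001: A-exp=-1, loops=2, term = A^-1 * d^1
  state 01010: A-exp=-1, loops=2, term = A^-1 * d^1
  state 01011: A-exp=+1, loops=3, term = A^1 * d^2
  state 01100: A-exp=-1, loops=2, term = A^-1 * d^1
  state 01101: A-exp=+1, loops=3, term = A^1 * d^2
  state 01110: A-exp=+1, loops=3, term = A^1 * d^2
  state 01111: A-exp=+3, loops=4, term = A^3 * d^3
  state 10000: A-exp=-3, loops=1, term = A^-3 * d^0
  state 10001: A-exp=-1, loops=2, term = A^-1 * d^1
  state 10010: A-exp=-1, loops=2, term = A^-1 * d^1
  state 10011: A-exp=+1, loops=3, term = A^1 * d^2
  state 10100: A-exp=-1, loops=2, term = A^-1 * d^1
  state 10101: A-exp=+1, loops=3, term = A^1 * d^2
  state 10110: A-exp=+1, loops=3, term = A^1 * d^2
  state 10111: A-exp=+3, loops=4, term = A^3 * d^3
  state 11000: A-exp=-1, loops=2, term = A^-1 * d^1
  state 11001: A-exp=+1, loops=3, term = A^1 * d^2
  state 11010: A-exp=+1, loops=3, term = A^1 * d^2
  state 11011: A-exp=+3, loops=4, term = A^3 * d^3
  state 11100: A-exp=+1, loops=3, term = A^1 * d^2
  state 11101: A-exp=+3, loops=4, term = A^3 * d^3
  state 11110: A-exp=+3, loops=4, term = A^3 * d^3
  state 11111: A-exp=+5, loops=5, term = A^5 * d^4
Collect the terms by A-exponent (count of states per loop number):
Powers of d = -A^2 - A^-2: d^2 = A^4 + 2 + A^-4; d^3 = -A^6 - 3*A^2 - 3*A^-2 - A^-6; d^4 = A^8 + 4*A^4 + 6 + 4*A^-4 + A^-8.
  A^5 * (d^4) = A^13 + 4*A^9 + 6*A^5 + 4*A + A^-3
  A^3 * (5*d^3) = -5*A^9 - 15*A^5 - 15*A - 5*A^-3
  A^1 * (10*d^2) = 10*A^5 + 20*A + 10*A^-3
  A^-1 * (10*d) = -10*A - 10*A^-3
  A^-3 * (5) = 5*A^-3
  A^-5 * (d) = -A^-3 - A^-7
Summing the groups: <K> = A^13 - A^9 + A^5 - A - A^-7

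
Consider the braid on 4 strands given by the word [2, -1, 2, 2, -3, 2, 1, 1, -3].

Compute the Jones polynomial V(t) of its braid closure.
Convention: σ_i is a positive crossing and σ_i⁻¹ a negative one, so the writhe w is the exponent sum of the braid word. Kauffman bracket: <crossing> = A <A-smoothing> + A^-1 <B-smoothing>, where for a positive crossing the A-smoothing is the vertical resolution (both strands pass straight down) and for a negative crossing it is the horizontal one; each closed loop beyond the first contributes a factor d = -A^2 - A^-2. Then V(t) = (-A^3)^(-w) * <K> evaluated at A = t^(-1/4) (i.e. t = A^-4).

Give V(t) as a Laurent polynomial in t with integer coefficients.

t^7 - 2*t^6 + 3*t^5 - 5*t^4 + 5*t^3 - 4*t^2 + 4*t - 2 + t^-1

Derivation:
Braid: s2 s1^-1 s2 s2 s3^-1 s2 s1 s1 s3^-1 on 4 strands, 9 crossings.
Writhe w = (#positive) - (#negative) = 6 - 3 = 3.
Enumerate smoothing states for the bracket polynomial. There are 2^9 = 512 states.
Smooth each crossing (0=||, 1=⌣⌢); contribution A^(Σ sign_k(1-2s_k)) * d^(L-1).
Tabulate the states by total A-exponent and number of loops L (A-exp: L × count):
  A^9: L=3 ×1
  A^7: L=2 ×6, L=4 ×3
  A^5: L=1 ×11, L=3 ×24, L=5 ×1
  A^3: L=2 ×68, L=4 ×16
  A^1: L=1 ×38, L=3 ×85, L=5 ×3
  A^-1: L=2 ×77, L=4 ×49
  A^-3: L=3 ×69, L=5 ×15
  A^-5: L=4 ×34, L=6 ×2
  A^-7: L=5 ×9
  A^-9: L=6 ×1
Each group contributes A^e * Σ count * d^(L-1):
Powers of d = -A^2 - A^-2: d^2 = A^4 + 2 + A^-4; d^3 = -A^6 - 3*A^2 - 3*A^-2 - A^-6; d^4 = A^8 + 4*A^4 + 6 + 4*A^-4 + A^-8; d^5 = -A^10 - 5*A^6 - 10*A^2 - 10*A^-2 - 5*A^-6 - A^-10.
  A^9 * (d^2) = A^13 + 2*A^9 + A^5
  A^7 * (6*d + 3*d^3) = -3*A^13 - 15*A^9 - 15*A^5 - 3*A
  A^5 * (11 + 24*d^2 + d^4) = A^13 + 28*A^9 + 65*A^5 + 28*A + A^-3
  A^3 * (68*d + 16*d^3) = -16*A^9 - 116*A^5 - 116*A - 16*A^-3
  A^1 * (38 + 85*d^2 + 3*d^4) = 3*A^9 + 97*A^5 + 226*A + 97*A^-3 + 3*A^-7
  A^-1 * (77*d + 49*d^3) = -49*A^5 - 224*A - 224*A^-3 - 49*A^-7
  A^-3 * (69*d^2 + 15*d^4) = 15*A^5 + 129*A + 228*A^-3 + 129*A^-7 + 15*A^-11
  A^-5 * (34*d^3 + 2*d^5) = -2*A^5 - 44*A - 122*A^-3 - 122*A^-7 - 44*A^-11 - 2*A^-15
  A^-7 * (9*d^4) = 9*A + 36*A^-3 + 54*A^-7 + 36*A^-11 + 9*A^-15
  A^-9 * (d^5) = -A - 5*A^-3 - 10*A^-7 - 10*A^-11 - 5*A^-15 - A^-19
Summing the groups: <K> = -A^13 + 2*A^9 - 4*A^5 + 4*A - 5*A^-3 + 5*A^-7 - 3*A^-11 + 2*A^-15 - A^-19
Normalise by the writhe: (-A^3)^(-w) = (-A^3)^(-3) = -A^-9, so f(A) = -A^-9 * <K> = A^4 - 2 + 4*A^-4 - 4*A^-8 + 5*A^-12 - 5*A^-16 + 3*A^-20 - 2*A^-24 + A^-28.
Substitute A = t^(-1/4), i.e. A^e → t^(-e/4): V(t) = t^7 - 2*t^6 + 3*t^5 - 5*t^4 + 5*t^3 - 4*t^2 + 4*t - 2 + t^-1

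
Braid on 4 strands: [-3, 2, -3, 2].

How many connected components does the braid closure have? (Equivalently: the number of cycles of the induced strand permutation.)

2

Derivation:
Track the strand permutation on 4 strands, starting from identity.
  step 1: s3^-1 swaps positions 3,4 -> [1 2 4 3]
  step 2: s2 swaps positions 2,3 -> [1 4 2 3]
  step 3: s3^-1 swaps positions 3,4 -> [1 4 3 2]
  step 4: s2 swaps positions 2,3 -> [1 3 4 2]
Final permutation (position -> original strand): [1 3 4 2]
Closure components = cycle count of this permutation = 2.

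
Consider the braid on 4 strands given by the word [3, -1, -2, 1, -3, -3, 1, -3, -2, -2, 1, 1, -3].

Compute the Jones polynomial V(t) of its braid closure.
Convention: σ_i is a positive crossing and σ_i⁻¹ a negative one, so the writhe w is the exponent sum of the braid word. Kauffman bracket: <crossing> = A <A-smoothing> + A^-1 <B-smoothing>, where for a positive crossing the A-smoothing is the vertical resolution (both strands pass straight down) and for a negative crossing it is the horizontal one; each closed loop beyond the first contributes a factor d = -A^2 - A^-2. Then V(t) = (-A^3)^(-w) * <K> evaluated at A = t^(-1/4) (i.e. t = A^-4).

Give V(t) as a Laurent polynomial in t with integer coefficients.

The presented braid s3 s1^-1 s2^-1 s1 s3^-1 s3^-1 s1 s3^-1 s2^-1 s2^-1 s1 s1 s3^-1 on 4 strands reduces by inverse Markov moves (closure unchanged at each step):
  Deconjugate: the word is γ·β·γ⁻¹ with γ = s3 s1^-1 (prefix) and γ⁻¹ = s1 s3^-1 (suffix); strip both.
Reduced to β = s2^-1 s1 s3^-1 s3^-1 s1 s3^-1 s2^-1 s2^-1 s1 on 4 strands, 9 crossings.
Compute on β:
Braid: s2^-1 s1 s3^-1 s3^-1 s1 s3^-1 s2^-1 s2^-1 s1 on 4 strands, 9 crossings.
Writhe w = (#positive) - (#negative) = 3 - 6 = -3.
State-sum expansion of <K>. There are 2^9 = 512 states.
For each crossing: s=0 is the vertical smoothing, s=1 horizontal. Crossing k contributes A^(sign_k * (1 - 2*s_k)); loop factor d = -A^2 - A^-2.
Tabulate the states by total A-exponent and number of loops L (A-exp: L × count):
  A^9: L=6 ×1
  A^7: L=5 ×9
  A^5: L=4 ×35, L=6 ×1
  A^3: L=3 ×73, L=5 ×11
  A^1: L=2 ×81, L=4 ×44, L=6 ×1
  A^-1: L=1 ×39, L=3 ×77, L=5 ×10
  A^-3: L=2 ×55, L=4 ×28, L=6 ×1
  A^-5: L=3 ×32, L=5 ×4
  A^-7: L=4 ×9
  A^-9: L=5 ×1
Each group contributes A^e * Σ count * d^(L-1):
Powers of d = -A^2 - A^-2: d^2 = A^4 + 2 + A^-4; d^3 = -A^6 - 3*A^2 - 3*A^-2 - A^-6; d^4 = A^8 + 4*A^4 + 6 + 4*A^-4 + A^-8; d^5 = -A^10 - 5*A^6 - 10*A^2 - 10*A^-2 - 5*A^-6 - A^-10.
  A^9 * (d^5) = -A^19 - 5*A^15 - 10*A^11 - 10*A^7 - 5*A^3 - A^-1
  A^7 * (9*d^4) = 9*A^15 + 36*A^11 + 54*A^7 + 36*A^3 + 9*A^-1
  A^5 * (35*d^3 + d^5) = -A^15 - 40*A^11 - 115*A^7 - 115*A^3 - 40*A^-1 - A^-5
  A^3 * (73*d^2 + 11*d^4) = 11*A^11 + 117*A^7 + 212*A^3 + 117*A^-1 + 11*A^-5
  A^1 * (81*d + 44*d^3 + d^5) = -A^11 - 49*A^7 - 223*A^3 - 223*A^-1 - 49*A^-5 - A^-9
  A^-1 * (39 + 77*d^2 + 10*d^4) = 10*A^7 + 117*A^3 + 253*A^-1 + 117*A^-5 + 10*A^-9
  A^-3 * (55*d + 28*d^3 + d^5) = -A^7 - 33*A^3 - 149*A^-1 - 149*A^-5 - 33*A^-9 - A^-13
  A^-5 * (32*d^2 + 4*d^4) = 4*A^3 + 48*A^-1 + 88*A^-5 + 48*A^-9 + 4*A^-13
  A^-7 * (9*d^3) = -9*A^-1 - 27*A^-5 - 27*A^-9 - 9*A^-13
  A^-9 * (d^4) = A^-1 + 4*A^-5 + 6*A^-9 + 4*A^-13 + A^-17
Summing the groups: <K> = -A^19 + 3*A^15 - 4*A^11 + 6*A^7 - 7*A^3 + 6*A^-1 - 6*A^-5 + 3*A^-9 - 2*A^-13 + A^-17
Normalise by the writhe: (-A^3)^(-w) = (-A^3)^(3) = -A^9, so f(A) = -A^9 * <K> = A^28 - 3*A^24 + 4*A^20 - 6*A^16 + 7*A^12 - 6*A^8 + 6*A^4 - 3 + 2*A^-4 - A^-8.
Substitute A = t^(-1/4), i.e. A^e → t^(-e/4): V(t) = -t^2 + 2*t - 3 + 6*t^-1 - 6*t^-2 + 7*t^-3 - 6*t^-4 + 4*t^-5 - 3*t^-6 + t^-7

Answer: -t^2 + 2*t - 3 + 6*t^-1 - 6*t^-2 + 7*t^-3 - 6*t^-4 + 4*t^-5 - 3*t^-6 + t^-7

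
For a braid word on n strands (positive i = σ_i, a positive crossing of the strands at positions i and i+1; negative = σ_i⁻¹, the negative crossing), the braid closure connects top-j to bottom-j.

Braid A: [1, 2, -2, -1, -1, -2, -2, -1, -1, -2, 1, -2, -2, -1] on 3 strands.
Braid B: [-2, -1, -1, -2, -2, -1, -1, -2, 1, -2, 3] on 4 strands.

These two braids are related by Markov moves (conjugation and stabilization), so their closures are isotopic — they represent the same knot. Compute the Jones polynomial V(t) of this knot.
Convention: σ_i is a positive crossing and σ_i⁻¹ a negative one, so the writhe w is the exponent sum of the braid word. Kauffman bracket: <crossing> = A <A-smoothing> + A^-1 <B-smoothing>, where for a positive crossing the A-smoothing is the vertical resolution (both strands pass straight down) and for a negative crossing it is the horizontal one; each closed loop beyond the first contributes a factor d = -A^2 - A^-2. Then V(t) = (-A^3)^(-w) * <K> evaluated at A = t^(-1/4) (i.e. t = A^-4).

Markov-equivalent braids have isotopic closures, hence identical knot invariants. Strip the Markov moves from each word to reach a common short braid β, then compute V(t) once on β.
Braid A: s1 s2 s2^-1 s1^-1 s1^-1 s2^-1 s2^-1 s1^-1 s1^-1 s2^-1 s1 s2^-1 s2^-1 s1^-1 on 3 strands reduces by inverse Markov moves (closure unchanged at each step):
  Deconjugate: the word is γ·β·γ⁻¹ with γ = s1 s2 (prefix) and γ⁻¹ = s2^-1 s1^-1 (suffix); strip both.
Reduced to β = s2^-1 s1^-1 s1^-1 s2^-1 s2^-1 s1^-1 s1^-1 s2^-1 s1 s2^-1 on 3 strands, 10 crossings.
Braid B: s2^-1 s1^-1 s1^-1 s2^-1 s2^-1 s1^-1 s1^-1 s2^-1 s1 s2^-1 s3 on 4 strands reduces by inverse Markov moves (closure unchanged at each step):
  Destabilize: the word has the form β·s3 where s3 occurs only as the final letter (β ∈ B_3); drop it and the last strand → 3 strands.
Reduced to β = s2^-1 s1^-1 s1^-1 s2^-1 s2^-1 s1^-1 s1^-1 s2^-1 s1 s2^-1 on 3 strands, 10 crossings.
Both give the same β = s2^-1 s1^-1 s1^-1 s2^-1 s2^-1 s1^-1 s1^-1 s2^-1 s1 s2^-1 on 3 strands, so one state sum suffices:
Braid: s2^-1 s1^-1 s1^-1 s2^-1 s2^-1 s1^-1 s1^-1 s2^-1 s1 s2^-1 on 3 strands, 10 crossings.
Writhe w = (#positive) - (#negative) = 1 - 9 = -8.
Enumerate smoothing states for the bracket polynomial. There are 2^10 = 1024 states.
Smooth each crossing (0=||, 1=⌣⌢); contribution A^(Σ sign_k(1-2s_k)) * d^(L-1).
Tabulate the states by total A-exponent and number of loops L (A-exp: L × count):
  A^10: L=6 ×1
  A^8: L=5 ×10
  A^6: L=4 ×41, L=6 ×4
  A^4: L=3 ×86, L=5 ×34
  A^2: L=2 ×92, L=4 ×114, L=6 ×4
  A^0: L=1 ×40, L=3 ×185, L=5 ×27
  A^-2: L=2 ×142, L=4 ×67, L=6 ×1
  A^-4: L=1 ×40, L=3 ×76, L=5 ×4
  A^-6: L=2 ×39, L=4 ×6
  A^-8: L=1 ×5, L=3 ×5
  A^-10: L=2 ×1
Each group contributes A^e * Σ count * d^(L-1):
Powers of d = -A^2 - A^-2: d^2 = A^4 + 2 + A^-4; d^3 = -A^6 - 3*A^2 - 3*A^-2 - A^-6; d^4 = A^8 + 4*A^4 + 6 + 4*A^-4 + A^-8; d^5 = -A^10 - 5*A^6 - 10*A^2 - 10*A^-2 - 5*A^-6 - A^-10.
  A^10 * (d^5) = -A^20 - 5*A^16 - 10*A^12 - 10*A^8 - 5*A^4 - 1
  A^8 * (10*d^4) = 10*A^16 + 40*A^12 + 60*A^8 + 40*A^4 + 10
  A^6 * (41*d^3 + 4*d^5) = -4*A^16 - 61*A^12 - 163*A^8 - 163*A^4 - 61 - 4*A^-4
  A^4 * (86*d^2 + 34*d^4) = 34*A^12 + 222*A^8 + 376*A^4 + 222 + 34*A^-4
  A^2 * (92*d + 114*d^3 + 4*d^5) = -4*A^12 - 134*A^8 - 474*A^4 - 474 - 134*A^-4 - 4*A^-8
  A^0 * (40 + 185*d^2 + 27*d^4) = 27*A^8 + 293*A^4 + 572 + 293*A^-4 + 27*A^-8
  A^-2 * (142*d + 67*d^3 + d^5) = -A^8 - 72*A^4 - 353 - 353*A^-4 - 72*A^-8 - A^-12
  A^-4 * (40 + 76*d^2 + 4*d^4) = 4*A^4 + 92 + 216*A^-4 + 92*A^-8 + 4*A^-12
  A^-6 * (39*d + 6*d^3) = -6 - 57*A^-4 - 57*A^-8 - 6*A^-12
  A^-8 * (5 + 5*d^2) = 5*A^-4 + 15*A^-8 + 5*A^-12
  A^-10 * (d) = -A^-8 - A^-12
Summing the groups: <K> = -A^20 + A^16 - A^12 + A^8 - A^4 + 1 + A^-12
Normalise by the writhe: (-A^3)^(-w) = (-A^3)^(8) = A^24, so f(A) = A^24 * <K> = -A^44 + A^40 - A^36 + A^32 - A^28 + A^24 + A^12.
Substitute A = t^(-1/4), i.e. A^e → t^(-e/4): V(t) = t^-3 + t^-6 - t^-7 + t^-8 - t^-9 + t^-10 - t^-11

Answer: t^-3 + t^-6 - t^-7 + t^-8 - t^-9 + t^-10 - t^-11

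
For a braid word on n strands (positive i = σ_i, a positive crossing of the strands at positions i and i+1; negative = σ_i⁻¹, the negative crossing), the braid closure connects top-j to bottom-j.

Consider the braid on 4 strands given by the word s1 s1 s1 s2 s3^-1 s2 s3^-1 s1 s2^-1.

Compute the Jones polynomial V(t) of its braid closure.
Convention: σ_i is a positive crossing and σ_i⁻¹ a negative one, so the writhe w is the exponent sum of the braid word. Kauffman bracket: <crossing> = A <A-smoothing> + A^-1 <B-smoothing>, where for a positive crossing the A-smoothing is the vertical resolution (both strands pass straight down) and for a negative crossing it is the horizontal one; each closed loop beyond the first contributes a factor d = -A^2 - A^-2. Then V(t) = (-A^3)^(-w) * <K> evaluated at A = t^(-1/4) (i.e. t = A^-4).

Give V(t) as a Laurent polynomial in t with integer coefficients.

t^7 - 2*t^6 + 3*t^5 - 4*t^4 + 4*t^3 - 4*t^2 + 3*t - 1 + t^-1

Derivation:
Braid: s1 s1 s1 s2 s3^-1 s2 s3^-1 s1 s2^-1 on 4 strands, 9 crossings.
Writhe w = (#positive) - (#negative) = 6 - 3 = 3.
Enumerate smoothing states for the bracket polynomial. There are 2^9 = 512 states.
Smooth each crossing (0=||, 1=⌣⌢); contribution A^(Σ sign_k(1-2s_k)) * d^(L-1).
Tabulate the states by total A-exponent and number of loops L (A-exp: L × count):
  A^9: L=3 ×1
  A^7: L=2 ×7, L=4 ×2
  A^5: L=1 ×12, L=3 ×24
  A^3: L=2 ×66, L=4 ×18
  A^1: L=1 ×35, L=3 ×84, L=5 ×7
  A^-1: L=2 ×73, L=4 ×52, L=6 ×1
  A^-3: L=3 ×68, L=5 ×16
  A^-5: L=4 ×34, L=6 ×2
  A^-7: L=5 ×9
  A^-9: L=6 ×1
Each group contributes A^e * Σ count * d^(L-1):
Powers of d = -A^2 - A^-2: d^2 = A^4 + 2 + A^-4; d^3 = -A^6 - 3*A^2 - 3*A^-2 - A^-6; d^4 = A^8 + 4*A^4 + 6 + 4*A^-4 + A^-8; d^5 = -A^10 - 5*A^6 - 10*A^2 - 10*A^-2 - 5*A^-6 - A^-10.
  A^9 * (d^2) = A^13 + 2*A^9 + A^5
  A^7 * (7*d + 2*d^3) = -2*A^13 - 13*A^9 - 13*A^5 - 2*A
  A^5 * (12 + 24*d^2) = 24*A^9 + 60*A^5 + 24*A
  A^3 * (66*d + 18*d^3) = -18*A^9 - 120*A^5 - 120*A - 18*A^-3
  A^1 * (35 + 84*d^2 + 7*d^4) = 7*A^9 + 112*A^5 + 245*A + 112*A^-3 + 7*A^-7
  A^-1 * (73*d + 52*d^3 + d^5) = -A^9 - 57*A^5 - 239*A - 239*A^-3 - 57*A^-7 - A^-11
  A^-3 * (68*d^2 + 16*d^4) = 16*A^5 + 132*A + 232*A^-3 + 132*A^-7 + 16*A^-11
  A^-5 * (34*d^3 + 2*d^5) = -2*A^5 - 44*A - 122*A^-3 - 122*A^-7 - 44*A^-11 - 2*A^-15
  A^-7 * (9*d^4) = 9*A + 36*A^-3 + 54*A^-7 + 36*A^-11 + 9*A^-15
  A^-9 * (d^5) = -A - 5*A^-3 - 10*A^-7 - 10*A^-11 - 5*A^-15 - A^-19
Summing the groups: <K> = -A^13 + A^9 - 3*A^5 + 4*A - 4*A^-3 + 4*A^-7 - 3*A^-11 + 2*A^-15 - A^-19
Normalise by the writhe: (-A^3)^(-w) = (-A^3)^(-3) = -A^-9, so f(A) = -A^-9 * <K> = A^4 - 1 + 3*A^-4 - 4*A^-8 + 4*A^-12 - 4*A^-16 + 3*A^-20 - 2*A^-24 + A^-28.
Substitute A = t^(-1/4), i.e. A^e → t^(-e/4): V(t) = t^7 - 2*t^6 + 3*t^5 - 4*t^4 + 4*t^3 - 4*t^2 + 3*t - 1 + t^-1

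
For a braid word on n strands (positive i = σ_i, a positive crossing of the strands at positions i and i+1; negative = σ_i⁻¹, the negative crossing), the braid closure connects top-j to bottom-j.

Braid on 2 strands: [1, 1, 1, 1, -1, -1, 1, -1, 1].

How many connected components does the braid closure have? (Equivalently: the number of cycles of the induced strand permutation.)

Track the strand permutation on 2 strands, starting from identity.
  step 1: s1 swaps positions 1,2 -> [2 1]
  step 2: s1 swaps positions 1,2 -> [1 2]
  step 3: s1 swaps positions 1,2 -> [2 1]
  step 4: s1 swaps positions 1,2 -> [1 2]
  step 5: s1^-1 swaps positions 1,2 -> [2 1]
  step 6: s1^-1 swaps positions 1,2 -> [1 2]
  step 7: s1 swaps positions 1,2 -> [2 1]
  step 8: s1^-1 swaps positions 1,2 -> [1 2]
  step 9: s1 swaps positions 1,2 -> [2 1]
Final permutation (position -> original strand): [2 1]
Closure components = cycle count of this permutation = 1.

Answer: 1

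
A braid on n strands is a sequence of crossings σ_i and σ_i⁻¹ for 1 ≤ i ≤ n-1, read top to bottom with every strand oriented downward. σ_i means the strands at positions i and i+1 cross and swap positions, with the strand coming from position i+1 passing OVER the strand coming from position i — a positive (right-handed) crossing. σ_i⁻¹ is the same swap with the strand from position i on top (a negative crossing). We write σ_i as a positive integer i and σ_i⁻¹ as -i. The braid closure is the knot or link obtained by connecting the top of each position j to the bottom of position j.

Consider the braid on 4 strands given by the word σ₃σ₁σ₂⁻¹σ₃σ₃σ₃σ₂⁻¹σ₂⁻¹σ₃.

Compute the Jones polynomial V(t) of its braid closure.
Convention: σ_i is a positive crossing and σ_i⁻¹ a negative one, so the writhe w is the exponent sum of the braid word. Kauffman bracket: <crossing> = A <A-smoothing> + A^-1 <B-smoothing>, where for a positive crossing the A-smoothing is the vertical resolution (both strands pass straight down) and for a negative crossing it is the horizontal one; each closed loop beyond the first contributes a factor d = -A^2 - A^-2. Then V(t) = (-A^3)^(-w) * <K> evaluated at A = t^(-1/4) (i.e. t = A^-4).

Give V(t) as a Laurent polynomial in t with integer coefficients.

-t^6 + 2*t^5 - 4*t^4 + 5*t^3 - 4*t^2 + 5*t - 3 + 2*t^-1 - t^-2

Derivation:
Braid: s3 s1 s2^-1 s3 s3 s3 s2^-1 s2^-1 s3 on 4 strands, 9 crossings.
Writhe w = (#positive) - (#negative) = 6 - 3 = 3.
Enumerate smoothing states for the bracket polynomial. There are 2^9 = 512 states.
Smooth each crossing (0=||, 1=⌣⌢); contribution A^(Σ sign_k(1-2s_k)) * d^(L-1).
Tabulate the states by total A-exponent and number of loops L (A-exp: L × count):
  A^9: L=5 ×1
  A^7: L=4 ×9
  A^5: L=3 ×32, L=5 ×4
  A^3: L=2 ×51, L=4 ×32, L=6 ×1
  A^1: L=1 ×27, L=3 ×81, L=5 ×18
  A^-1: L=2 ×53, L=4 ×67, L=6 ×6
  A^-3: L=3 ×50, L=5 ×33, L=7 ×1
  A^-5: L=4 ×27, L=6 ×9
  A^-7: L=5 ×8, L=7 ×1
  A^-9: L=6 ×1
Each group contributes A^e * Σ count * d^(L-1):
Powers of d = -A^2 - A^-2: d^2 = A^4 + 2 + A^-4; d^3 = -A^6 - 3*A^2 - 3*A^-2 - A^-6; d^4 = A^8 + 4*A^4 + 6 + 4*A^-4 + A^-8; d^5 = -A^10 - 5*A^6 - 10*A^2 - 10*A^-2 - 5*A^-6 - A^-10; d^6 = A^12 + 6*A^8 + 15*A^4 + 20 + 15*A^-4 + 6*A^-8 + A^-12.
  A^9 * (d^4) = A^17 + 4*A^13 + 6*A^9 + 4*A^5 + A
  A^7 * (9*d^3) = -9*A^13 - 27*A^9 - 27*A^5 - 9*A
  A^5 * (32*d^2 + 4*d^4) = 4*A^13 + 48*A^9 + 88*A^5 + 48*A + 4*A^-3
  A^3 * (51*d + 32*d^3 + d^5) = -A^13 - 37*A^9 - 157*A^5 - 157*A - 37*A^-3 - A^-7
  A^1 * (27 + 81*d^2 + 18*d^4) = 18*A^9 + 153*A^5 + 297*A + 153*A^-3 + 18*A^-7
  A^-1 * (53*d + 67*d^3 + 6*d^5) = -6*A^9 - 97*A^5 - 314*A - 314*A^-3 - 97*A^-7 - 6*A^-11
  A^-3 * (50*d^2 + 33*d^4 + d^6) = A^9 + 39*A^5 + 197*A + 318*A^-3 + 197*A^-7 + 39*A^-11 + A^-15
  A^-5 * (27*d^3 + 9*d^5) = -9*A^5 - 72*A - 171*A^-3 - 171*A^-7 - 72*A^-11 - 9*A^-15
  A^-7 * (8*d^4 + d^6) = A^5 + 14*A + 47*A^-3 + 68*A^-7 + 47*A^-11 + 14*A^-15 + A^-19
  A^-9 * (d^5) = -A - 5*A^-3 - 10*A^-7 - 10*A^-11 - 5*A^-15 - A^-19
Summing the groups: <K> = A^17 - 2*A^13 + 3*A^9 - 5*A^5 + 4*A - 5*A^-3 + 4*A^-7 - 2*A^-11 + A^-15
Normalise by the writhe: (-A^3)^(-w) = (-A^3)^(-3) = -A^-9, so f(A) = -A^-9 * <K> = -A^8 + 2*A^4 - 3 + 5*A^-4 - 4*A^-8 + 5*A^-12 - 4*A^-16 + 2*A^-20 - A^-24.
Substitute A = t^(-1/4), i.e. A^e → t^(-e/4): V(t) = -t^6 + 2*t^5 - 4*t^4 + 5*t^3 - 4*t^2 + 5*t - 3 + 2*t^-1 - t^-2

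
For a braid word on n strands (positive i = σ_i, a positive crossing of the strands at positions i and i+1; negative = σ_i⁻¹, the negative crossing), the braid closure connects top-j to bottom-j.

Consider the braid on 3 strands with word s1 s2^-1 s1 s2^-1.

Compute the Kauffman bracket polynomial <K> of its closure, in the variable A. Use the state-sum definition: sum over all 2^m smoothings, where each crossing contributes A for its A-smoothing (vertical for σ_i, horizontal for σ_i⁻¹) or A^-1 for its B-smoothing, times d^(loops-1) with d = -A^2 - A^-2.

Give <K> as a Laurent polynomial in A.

A^8 - A^4 + 1 - A^-4 + A^-8

Derivation:
Braid: s1 s2^-1 s1 s2^-1 on 3 strands, 4 crossings.
Writhe w = (#positive) - (#negative) = 2 - 2 = 0.
Computing the Kauffman bracket via state sum. There are 2^4 = 16 states.
Each crossing splits two ways (0=vertical, 1=horizontal). The state's weight is A^(#A-smoothings - #B-smoothings) * d^(loops - 1).
  state 0000: A-exp=+0, loops=3, term = A^0 * d^2
  state 0001: A-exp=+2, loops=2, term = A^2 * d^1
  state 0010: A-exp=-2, loops=2, term = A^-2 * d^1
  state 0011: A-exp=+0, loops=1, term = A^0 * d^0
  state 0100: A-exp=+2, loops=2, term = A^2 * d^1
  state 0101: A-exp=+4, loops=3, term = A^4 * d^2
  state 0110: A-exp=+0, loops=1, term = A^0 * d^0
  state 0111: A-exp=+2, loops=2, term = A^2 * d^1
  state 1000: A-exp=-2, loops=2, term = A^-2 * d^1
  state 1001: A-exp=+0, loops=1, term = A^0 * d^0
  state 1010: A-exp=-4, loops=3, term = A^-4 * d^2
  state 1011: A-exp=-2, loops=2, term = A^-2 * d^1
  state 1100: A-exp=+0, loops=1, term = A^0 * d^0
  state 1101: A-exp=+2, loops=2, term = A^2 * d^1
  state 1110: A-exp=-2, loops=2, term = A^-2 * d^1
  state 1111: A-exp=+0, loops=1, term = A^0 * d^0
Collect the terms by A-exponent (count of states per loop number):
Powers of d = -A^2 - A^-2: d^2 = A^4 + 2 + A^-4.
  A^4 * (d^2) = A^8 + 2*A^4 + 1
  A^2 * (4*d) = -4*A^4 - 4
  A^0 * (5 + d^2) = A^4 + 7 + A^-4
  A^-2 * (4*d) = -4 - 4*A^-4
  A^-4 * (d^2) = 1 + 2*A^-4 + A^-8
Summing the groups: <K> = A^8 - A^4 + 1 - A^-4 + A^-8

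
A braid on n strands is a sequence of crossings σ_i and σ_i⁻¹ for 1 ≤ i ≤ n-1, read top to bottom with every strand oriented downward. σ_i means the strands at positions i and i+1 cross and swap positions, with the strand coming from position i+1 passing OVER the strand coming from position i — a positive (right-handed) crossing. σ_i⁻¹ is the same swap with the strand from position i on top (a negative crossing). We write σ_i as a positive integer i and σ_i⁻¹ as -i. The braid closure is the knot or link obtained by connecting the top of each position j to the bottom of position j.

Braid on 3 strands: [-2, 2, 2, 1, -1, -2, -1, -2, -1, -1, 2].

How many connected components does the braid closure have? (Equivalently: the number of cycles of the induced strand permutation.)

2

Derivation:
Track the strand permutation on 3 strands, starting from identity.
  step 1: s2^-1 swaps positions 2,3 -> [1 3 2]
  step 2: s2 swaps positions 2,3 -> [1 2 3]
  step 3: s2 swaps positions 2,3 -> [1 3 2]
  step 4: s1 swaps positions 1,2 -> [3 1 2]
  step 5: s1^-1 swaps positions 1,2 -> [1 3 2]
  step 6: s2^-1 swaps positions 2,3 -> [1 2 3]
  step 7: s1^-1 swaps positions 1,2 -> [2 1 3]
  step 8: s2^-1 swaps positions 2,3 -> [2 3 1]
  step 9: s1^-1 swaps positions 1,2 -> [3 2 1]
  step 10: s1^-1 swaps positions 1,2 -> [2 3 1]
  step 11: s2 swaps positions 2,3 -> [2 1 3]
Final permutation (position -> original strand): [2 1 3]
Closure components = cycle count of this permutation = 2.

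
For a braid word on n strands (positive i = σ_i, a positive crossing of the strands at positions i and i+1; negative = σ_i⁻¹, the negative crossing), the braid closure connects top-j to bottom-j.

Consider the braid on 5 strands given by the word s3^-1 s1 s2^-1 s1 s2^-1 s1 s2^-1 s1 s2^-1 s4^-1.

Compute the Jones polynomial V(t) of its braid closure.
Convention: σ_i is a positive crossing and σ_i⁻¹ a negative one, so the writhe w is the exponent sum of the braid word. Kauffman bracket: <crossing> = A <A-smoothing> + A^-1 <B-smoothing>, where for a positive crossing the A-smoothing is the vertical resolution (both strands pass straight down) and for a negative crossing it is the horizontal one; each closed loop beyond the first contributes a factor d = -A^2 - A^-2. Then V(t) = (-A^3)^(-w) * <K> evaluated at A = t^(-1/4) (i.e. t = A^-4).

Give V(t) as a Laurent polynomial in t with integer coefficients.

The presented braid s3^-1 s1 s2^-1 s1 s2^-1 s1 s2^-1 s1 s2^-1 s4^-1 on 5 strands reduces by inverse Markov moves (closure unchanged at each step):
  Destabilize: the word has the form β·s4^-1 where s4^-1 occurs only as the final letter (β ∈ B_4); drop it and the last strand → 4 strands.
Reduced to β = s3^-1 s1 s2^-1 s1 s2^-1 s1 s2^-1 s1 s2^-1 on 4 strands, 9 crossings.
Compute on β:
Braid: s3^-1 s1 s2^-1 s1 s2^-1 s1 s2^-1 s1 s2^-1 on 4 strands, 9 crossings.
Writhe w = (#positive) - (#negative) = 4 - 5 = -1.
Enumerate smoothing states for the bracket polynomial. There are 2^9 = 512 states.
For each crossing: s=0 is the vertical smoothing, s=1 horizontal. Crossing k contributes A^(sign_k * (1 - 2*s_k)); loop factor d = -A^2 - A^-2.
Tabulate the states by total A-exponent and number of loops L (A-exp: L × count):
  A^9: L=5 ×1
  A^7: L=4 ×8, L=6 ×1
  A^5: L=3 ×28, L=5 ×8
  A^3: L=2 ×52, L=4 ×32
  A^1: L=1 ×45, L=3 ×77, L=5 ×4
  A^-1: L=2 ×97, L=4 ×29
  A^-3: L=3 ×80, L=5 ×4
  A^-5: L=4 ×36
  A^-7: L=5 ×9
  A^-9: L=6 ×1
Each group contributes A^e * Σ count * d^(L-1):
Powers of d = -A^2 - A^-2: d^2 = A^4 + 2 + A^-4; d^3 = -A^6 - 3*A^2 - 3*A^-2 - A^-6; d^4 = A^8 + 4*A^4 + 6 + 4*A^-4 + A^-8; d^5 = -A^10 - 5*A^6 - 10*A^2 - 10*A^-2 - 5*A^-6 - A^-10.
  A^9 * (d^4) = A^17 + 4*A^13 + 6*A^9 + 4*A^5 + A
  A^7 * (8*d^3 + d^5) = -A^17 - 13*A^13 - 34*A^9 - 34*A^5 - 13*A - A^-3
  A^5 * (28*d^2 + 8*d^4) = 8*A^13 + 60*A^9 + 104*A^5 + 60*A + 8*A^-3
  A^3 * (52*d + 32*d^3) = -32*A^9 - 148*A^5 - 148*A - 32*A^-3
  A^1 * (45 + 77*d^2 + 4*d^4) = 4*A^9 + 93*A^5 + 223*A + 93*A^-3 + 4*A^-7
  A^-1 * (97*d + 29*d^3) = -29*A^5 - 184*A - 184*A^-3 - 29*A^-7
  A^-3 * (80*d^2 + 4*d^4) = 4*A^5 + 96*A + 184*A^-3 + 96*A^-7 + 4*A^-11
  A^-5 * (36*d^3) = -36*A - 108*A^-3 - 108*A^-7 - 36*A^-11
  A^-7 * (9*d^4) = 9*A + 36*A^-3 + 54*A^-7 + 36*A^-11 + 9*A^-15
  A^-9 * (d^5) = -A - 5*A^-3 - 10*A^-7 - 10*A^-11 - 5*A^-15 - A^-19
Summing the groups: <K> = -A^13 + 4*A^9 - 6*A^5 + 7*A - 9*A^-3 + 7*A^-7 - 6*A^-11 + 4*A^-15 - A^-19
Normalise by the writhe: (-A^3)^(-w) = (-A^3)^(1) = -A^3, so f(A) = -A^3 * <K> = A^16 - 4*A^12 + 6*A^8 - 7*A^4 + 9 - 7*A^-4 + 6*A^-8 - 4*A^-12 + A^-16.
Substitute A = t^(-1/4), i.e. A^e → t^(-e/4): V(t) = t^4 - 4*t^3 + 6*t^2 - 7*t + 9 - 7*t^-1 + 6*t^-2 - 4*t^-3 + t^-4

Answer: t^4 - 4*t^3 + 6*t^2 - 7*t + 9 - 7*t^-1 + 6*t^-2 - 4*t^-3 + t^-4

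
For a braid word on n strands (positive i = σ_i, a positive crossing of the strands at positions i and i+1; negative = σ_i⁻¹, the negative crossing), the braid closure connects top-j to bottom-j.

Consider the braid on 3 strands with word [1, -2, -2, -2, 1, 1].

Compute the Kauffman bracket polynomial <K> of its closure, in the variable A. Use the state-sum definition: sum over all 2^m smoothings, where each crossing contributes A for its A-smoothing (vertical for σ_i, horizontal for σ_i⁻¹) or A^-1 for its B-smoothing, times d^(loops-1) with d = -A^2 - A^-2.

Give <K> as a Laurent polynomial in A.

Braid: s1 s2^-1 s2^-1 s2^-1 s1 s1 on 3 strands, 6 crossings.
Writhe w = (#positive) - (#negative) = 3 - 3 = 0.
Computing the Kauffman bracket via state sum. There are 2^6 = 64 states.
Each crossing splits two ways (0=vertical, 1=horizontal). The state's weight is A^(#A-smoothings - #B-smoothings) * d^(loops - 1).
Tabulate the states by total A-exponent and number of loops L (A-exp: L × count):
  A^6: L=4 ×1
  A^4: L=3 ×6
  A^2: L=2 ×12, L=4 ×3
  A^0: L=1 ×9, L=3 ×10, L=5 ×1
  A^-2: L=2 ×12, L=4 ×3
  A^-4: L=3 ×6
  A^-6: L=4 ×1
Each group contributes A^e * Σ count * d^(L-1):
Powers of d = -A^2 - A^-2: d^2 = A^4 + 2 + A^-4; d^3 = -A^6 - 3*A^2 - 3*A^-2 - A^-6; d^4 = A^8 + 4*A^4 + 6 + 4*A^-4 + A^-8.
  A^6 * (d^3) = -A^12 - 3*A^8 - 3*A^4 - 1
  A^4 * (6*d^2) = 6*A^8 + 12*A^4 + 6
  A^2 * (12*d + 3*d^3) = -3*A^8 - 21*A^4 - 21 - 3*A^-4
  A^0 * (9 + 10*d^2 + d^4) = A^8 + 14*A^4 + 35 + 14*A^-4 + A^-8
  A^-2 * (12*d + 3*d^3) = -3*A^4 - 21 - 21*A^-4 - 3*A^-8
  A^-4 * (6*d^2) = 6 + 12*A^-4 + 6*A^-8
  A^-6 * (d^3) = -1 - 3*A^-4 - 3*A^-8 - A^-12
Summing the groups: <K> = -A^12 + A^8 - A^4 + 3 - A^-4 + A^-8 - A^-12

Answer: -A^12 + A^8 - A^4 + 3 - A^-4 + A^-8 - A^-12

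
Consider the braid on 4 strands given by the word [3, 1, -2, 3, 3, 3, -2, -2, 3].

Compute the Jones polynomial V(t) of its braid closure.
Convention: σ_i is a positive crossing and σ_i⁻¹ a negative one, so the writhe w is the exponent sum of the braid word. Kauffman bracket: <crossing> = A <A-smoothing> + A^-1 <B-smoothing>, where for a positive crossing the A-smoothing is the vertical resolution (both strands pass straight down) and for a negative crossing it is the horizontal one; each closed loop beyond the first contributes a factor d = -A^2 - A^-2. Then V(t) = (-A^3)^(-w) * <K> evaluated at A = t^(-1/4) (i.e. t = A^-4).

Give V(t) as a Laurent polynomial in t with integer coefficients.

Braid: s3 s1 s2^-1 s3 s3 s3 s2^-1 s2^-1 s3 on 4 strands, 9 crossings.
Writhe w = (#positive) - (#negative) = 6 - 3 = 3.
Enumerate smoothing states for the bracket polynomial. There are 2^9 = 512 states.
Each crossing splits two ways (0=vertical, 1=horizontal). The state's weight is A^(#A-smoothings - #B-smoothings) * d^(loops - 1).
Tabulate the states by total A-exponent and number of loops L (A-exp: L × count):
  A^9: L=5 ×1
  A^7: L=4 ×9
  A^5: L=3 ×32, L=5 ×4
  A^3: L=2 ×51, L=4 ×32, L=6 ×1
  A^1: L=1 ×27, L=3 ×81, L=5 ×18
  A^-1: L=2 ×53, L=4 ×67, L=6 ×6
  A^-3: L=3 ×50, L=5 ×33, L=7 ×1
  A^-5: L=4 ×27, L=6 ×9
  A^-7: L=5 ×8, L=7 ×1
  A^-9: L=6 ×1
Each group contributes A^e * Σ count * d^(L-1):
Powers of d = -A^2 - A^-2: d^2 = A^4 + 2 + A^-4; d^3 = -A^6 - 3*A^2 - 3*A^-2 - A^-6; d^4 = A^8 + 4*A^4 + 6 + 4*A^-4 + A^-8; d^5 = -A^10 - 5*A^6 - 10*A^2 - 10*A^-2 - 5*A^-6 - A^-10; d^6 = A^12 + 6*A^8 + 15*A^4 + 20 + 15*A^-4 + 6*A^-8 + A^-12.
  A^9 * (d^4) = A^17 + 4*A^13 + 6*A^9 + 4*A^5 + A
  A^7 * (9*d^3) = -9*A^13 - 27*A^9 - 27*A^5 - 9*A
  A^5 * (32*d^2 + 4*d^4) = 4*A^13 + 48*A^9 + 88*A^5 + 48*A + 4*A^-3
  A^3 * (51*d + 32*d^3 + d^5) = -A^13 - 37*A^9 - 157*A^5 - 157*A - 37*A^-3 - A^-7
  A^1 * (27 + 81*d^2 + 18*d^4) = 18*A^9 + 153*A^5 + 297*A + 153*A^-3 + 18*A^-7
  A^-1 * (53*d + 67*d^3 + 6*d^5) = -6*A^9 - 97*A^5 - 314*A - 314*A^-3 - 97*A^-7 - 6*A^-11
  A^-3 * (50*d^2 + 33*d^4 + d^6) = A^9 + 39*A^5 + 197*A + 318*A^-3 + 197*A^-7 + 39*A^-11 + A^-15
  A^-5 * (27*d^3 + 9*d^5) = -9*A^5 - 72*A - 171*A^-3 - 171*A^-7 - 72*A^-11 - 9*A^-15
  A^-7 * (8*d^4 + d^6) = A^5 + 14*A + 47*A^-3 + 68*A^-7 + 47*A^-11 + 14*A^-15 + A^-19
  A^-9 * (d^5) = -A - 5*A^-3 - 10*A^-7 - 10*A^-11 - 5*A^-15 - A^-19
Summing the groups: <K> = A^17 - 2*A^13 + 3*A^9 - 5*A^5 + 4*A - 5*A^-3 + 4*A^-7 - 2*A^-11 + A^-15
Normalise by the writhe: (-A^3)^(-w) = (-A^3)^(-3) = -A^-9, so f(A) = -A^-9 * <K> = -A^8 + 2*A^4 - 3 + 5*A^-4 - 4*A^-8 + 5*A^-12 - 4*A^-16 + 2*A^-20 - A^-24.
Substitute A = t^(-1/4), i.e. A^e → t^(-e/4): V(t) = -t^6 + 2*t^5 - 4*t^4 + 5*t^3 - 4*t^2 + 5*t - 3 + 2*t^-1 - t^-2

Answer: -t^6 + 2*t^5 - 4*t^4 + 5*t^3 - 4*t^2 + 5*t - 3 + 2*t^-1 - t^-2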